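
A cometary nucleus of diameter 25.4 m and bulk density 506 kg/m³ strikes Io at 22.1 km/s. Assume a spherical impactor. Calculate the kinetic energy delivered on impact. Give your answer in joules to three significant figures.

E ≈ 1.06 × 10^15 J

v = 22100 m/s.
Mass m = (π/6) ρ d³ = (π/6) × 506 × (25.4)³ = 4.342 × 10^6 kg
E = ½ m v² = 0.5 × 4.342 × 10^6 × (22100)² = 1.060 × 10^15 J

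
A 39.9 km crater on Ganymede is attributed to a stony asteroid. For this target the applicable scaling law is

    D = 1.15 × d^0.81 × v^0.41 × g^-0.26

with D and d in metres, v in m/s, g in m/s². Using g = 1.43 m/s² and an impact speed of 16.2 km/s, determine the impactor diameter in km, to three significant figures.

d ≈ 3.35 km

Rearranging for d: d = [D / (1.15 · 16200^0.41 · 1.43^-0.26)]^(1/0.81).
D = 39900 m.
16200^0.41 = 53.20
1.43^-0.26 = 0.9112
Denominator = 1.15 × 53.20 × 0.9112 = 55.75
D / 55.75 = 39900 / 55.75 = 715.7
d = 715.7^(1/0.81) = 715.7^1.2346 = 3345 m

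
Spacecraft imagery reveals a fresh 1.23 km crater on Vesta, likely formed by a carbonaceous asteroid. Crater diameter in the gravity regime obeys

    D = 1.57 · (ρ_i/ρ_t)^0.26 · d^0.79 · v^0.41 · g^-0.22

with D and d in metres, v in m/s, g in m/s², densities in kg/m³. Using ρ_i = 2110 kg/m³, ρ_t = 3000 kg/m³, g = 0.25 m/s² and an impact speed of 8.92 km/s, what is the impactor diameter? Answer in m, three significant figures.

Rearranging for d: d = [D / (1.57 · (2110/3000)^0.26 · 8920^0.41 · 0.25^-0.22)]^(1/0.79).
D = 1230 m.
(2110/3000)^0.26 = 0.9126
8920^0.41 = 41.65
0.25^-0.22 = 1.357
Denominator = 1.57 × 0.9126 × 41.65 × 1.357 = 80.98
D / 80.98 = 1230 / 80.98 = 15.19
d = 15.19^(1/0.79) = 15.19^1.2658 = 31.31 m

d ≈ 31.3 m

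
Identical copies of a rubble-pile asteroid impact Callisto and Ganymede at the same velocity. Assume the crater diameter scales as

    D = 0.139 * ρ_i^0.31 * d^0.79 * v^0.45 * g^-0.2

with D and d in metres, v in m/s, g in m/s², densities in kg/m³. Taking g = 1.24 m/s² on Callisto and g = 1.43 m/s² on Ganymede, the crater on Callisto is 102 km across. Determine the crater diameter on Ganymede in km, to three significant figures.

All impactor-dependent factors cancel in the ratio, leaving D_Ganymede/D_Callisto = (g_Ganymede/g_Callisto)^-0.2.
(1.43/1.24)^-0.2 = 1.153^-0.2 = 0.9719
D_Ganymede = 0.9719 × 102 km = 99.1 km

D ≈ 99.1 km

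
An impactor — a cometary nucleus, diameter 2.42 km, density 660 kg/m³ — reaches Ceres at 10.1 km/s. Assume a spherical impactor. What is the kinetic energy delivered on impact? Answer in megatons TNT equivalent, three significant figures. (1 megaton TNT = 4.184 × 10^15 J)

E ≈ 59700 Mt TNT

d = 2420 m; v = 10100 m/s.
Mass m = (π/6) ρ d³ = (π/6) × 660 × (2420)³ = 4.898 × 10^12 kg
E = ½ m v² = 0.5 × 4.898 × 10^12 × (10100)² = 2.498 × 10^20 J
   = 2.498 × 10^20 / 4.184×10^15 = 59704 Mt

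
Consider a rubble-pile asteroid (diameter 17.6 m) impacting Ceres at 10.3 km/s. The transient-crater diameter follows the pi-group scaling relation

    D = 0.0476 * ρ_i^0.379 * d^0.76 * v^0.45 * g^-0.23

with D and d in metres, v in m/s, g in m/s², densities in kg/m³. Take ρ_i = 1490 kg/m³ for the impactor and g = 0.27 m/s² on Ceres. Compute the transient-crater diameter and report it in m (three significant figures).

D ≈ 580 m

In SI units: v = 10300 m/s.
ρ_i^0.379 = 1490^0.379 = 15.95
d^0.76 = 17.6^0.76 = 8.843
v^0.45 = 10300^0.45 = 63.94
g^-0.23 = 0.27^-0.23 = 1.351
D = 0.0476 × 15.95 × 8.843 × 63.94 × 1.351 = 580.0 m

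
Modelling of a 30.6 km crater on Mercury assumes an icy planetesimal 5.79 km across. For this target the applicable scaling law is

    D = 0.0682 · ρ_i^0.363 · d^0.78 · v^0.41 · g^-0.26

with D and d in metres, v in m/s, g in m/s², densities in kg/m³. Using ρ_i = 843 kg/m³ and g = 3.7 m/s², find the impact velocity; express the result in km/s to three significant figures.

Rearranging for v: v = [D / (0.0682 · 843^0.363 · 5790^0.78 · 3.7^-0.26)]^(1/0.41).
D = 30600 m.
843^0.363 = 11.54
5790^0.78 = 860.8
3.7^-0.26 = 0.7117
Denominator = 0.0682 × 11.54 × 860.8 × 0.7117 = 482.2
D / 482.2 = 30600 / 482.2 = 63.46
v = 63.46^(1/0.41) = 63.46^2.439 = 24906 m/s

v ≈ 24.9 km/s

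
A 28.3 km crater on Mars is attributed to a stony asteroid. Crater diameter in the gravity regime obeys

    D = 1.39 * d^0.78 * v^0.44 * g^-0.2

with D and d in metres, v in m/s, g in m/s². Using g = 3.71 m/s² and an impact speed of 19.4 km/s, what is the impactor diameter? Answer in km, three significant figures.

Rearranging for d: d = [D / (1.39 · 19400^0.44 · 3.71^-0.2)]^(1/0.78).
D = 28300 m.
19400^0.44 = 77.03
3.71^-0.2 = 0.7694
Denominator = 1.39 × 77.03 × 0.7694 = 82.38
D / 82.38 = 28300 / 82.38 = 343.5
d = 343.5^(1/0.78) = 343.5^1.2821 = 1784 m

d ≈ 1.78 km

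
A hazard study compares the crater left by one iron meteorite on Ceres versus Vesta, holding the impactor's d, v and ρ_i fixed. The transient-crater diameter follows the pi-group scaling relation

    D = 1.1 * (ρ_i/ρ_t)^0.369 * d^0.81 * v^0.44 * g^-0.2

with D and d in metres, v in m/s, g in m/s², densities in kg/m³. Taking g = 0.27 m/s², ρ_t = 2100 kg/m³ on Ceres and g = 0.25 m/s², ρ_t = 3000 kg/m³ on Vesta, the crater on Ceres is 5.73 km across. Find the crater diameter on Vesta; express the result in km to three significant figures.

The impactor-only factors (d, v, ρ_i) cancel in the ratio, leaving D_Vesta/D_Ceres = (g_Vesta/g_Ceres)^-0.2 · (ρ_t,Ceres/ρ_t,Vesta)^0.369.
(0.25/0.27)^-0.2 = 0.9259^-0.2 = 1.016
(2100/3000)^0.369 = 0.7000^0.369 = 0.8767
Ratio = 1.016 × 0.8767 = 0.8907
D_Vesta = 0.8907 × 5.73 km = 5.10 km

D ≈ 5.10 km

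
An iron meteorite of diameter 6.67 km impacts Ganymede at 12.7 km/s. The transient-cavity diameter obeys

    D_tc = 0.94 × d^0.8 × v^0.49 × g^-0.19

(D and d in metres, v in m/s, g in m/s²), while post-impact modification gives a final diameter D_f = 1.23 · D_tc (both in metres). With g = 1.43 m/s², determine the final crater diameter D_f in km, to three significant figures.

In SI: d = 6670 m, v = 12700 m/s.
d^0.8 = 6670^0.8 = 1146
v^0.49 = 12700^0.49 = 102.5
g^-0.19 = 1.43^-0.19 = 0.9343
D_tc = 0.94 × 1146 × 102.5 × 0.9343 = 1.032 × 10^5 m
D_f = 1.23 × 1.032 × 10^5 = 1.269 × 10^5 m
     = 126.9 km

D_f ≈ 127 km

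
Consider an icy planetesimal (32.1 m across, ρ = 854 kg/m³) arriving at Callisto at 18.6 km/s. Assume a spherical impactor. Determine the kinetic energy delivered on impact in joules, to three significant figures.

E ≈ 2.56 × 10^15 J

v = 18600 m/s.
Mass m = (π/6) ρ d³ = (π/6) × 854 × (32.1)³ = 1.479 × 10^7 kg
E = ½ m v² = 0.5 × 1.479 × 10^7 × (18600)² = 2.558 × 10^15 J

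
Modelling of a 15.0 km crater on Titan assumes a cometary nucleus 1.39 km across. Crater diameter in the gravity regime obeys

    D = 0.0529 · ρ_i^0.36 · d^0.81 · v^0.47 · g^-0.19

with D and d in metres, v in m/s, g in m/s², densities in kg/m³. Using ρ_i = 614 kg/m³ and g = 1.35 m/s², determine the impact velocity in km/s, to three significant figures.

Rearranging for v: v = [D / (0.0529 · 614^0.36 · 1390^0.81 · 1.35^-0.19)]^(1/0.47).
D = 15000 m.
614^0.36 = 10.09
1390^0.81 = 351.4
1.35^-0.19 = 0.9446
Denominator = 0.0529 × 10.09 × 351.4 × 0.9446 = 177.2
D / 177.2 = 15000 / 177.2 = 84.65
v = 84.65^(1/0.47) = 84.65^2.1277 = 12630 m/s

v ≈ 12.6 km/s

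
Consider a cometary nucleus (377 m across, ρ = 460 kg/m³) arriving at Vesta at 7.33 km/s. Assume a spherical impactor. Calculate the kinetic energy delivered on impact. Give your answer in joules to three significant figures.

v = 7330 m/s.
Mass m = (π/6) ρ d³ = (π/6) × 460 × (377)³ = 1.291 × 10^10 kg
E = ½ m v² = 0.5 × 1.291 × 10^10 × (7330)² = 3.468 × 10^17 J

E ≈ 3.47 × 10^17 J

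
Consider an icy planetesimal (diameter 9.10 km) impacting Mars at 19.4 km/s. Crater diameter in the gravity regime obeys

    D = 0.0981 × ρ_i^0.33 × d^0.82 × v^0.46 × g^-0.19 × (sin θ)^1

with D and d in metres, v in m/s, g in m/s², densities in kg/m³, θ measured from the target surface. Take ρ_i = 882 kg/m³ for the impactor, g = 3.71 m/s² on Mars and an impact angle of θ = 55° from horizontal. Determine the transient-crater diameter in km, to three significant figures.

D ≈ 97.2 km

In SI units: d = 9100 m, v = 19400 m/s.
ρ_i^0.33 = 882^0.33 = 9.376
d^0.82 = 9100^0.82 = 1764
v^0.46 = 19400^0.46 = 93.84
g^-0.19 = 3.71^-0.19 = 0.7795
(sin 55°)^1 = 0.8192^1 = 0.8192
D = 0.0981 × 9.376 × 1764 × 93.84 × 0.7795 × 0.8192 = 97225 m
   = 97.23 km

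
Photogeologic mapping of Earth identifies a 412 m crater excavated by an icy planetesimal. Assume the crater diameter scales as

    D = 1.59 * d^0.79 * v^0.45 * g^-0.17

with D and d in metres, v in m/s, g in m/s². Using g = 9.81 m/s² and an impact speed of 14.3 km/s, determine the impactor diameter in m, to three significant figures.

d ≈ 7.97 m

Rearranging for d: d = [D / (1.59 · 14300^0.45 · 9.81^-0.17)]^(1/0.79).
14300^0.45 = 74.11
9.81^-0.17 = 0.6783
Denominator = 1.59 × 74.11 × 0.6783 = 79.93
D / 79.93 = 412 / 79.93 = 5.155
d = 5.155^(1/0.79) = 5.155^1.2658 = 7.971 m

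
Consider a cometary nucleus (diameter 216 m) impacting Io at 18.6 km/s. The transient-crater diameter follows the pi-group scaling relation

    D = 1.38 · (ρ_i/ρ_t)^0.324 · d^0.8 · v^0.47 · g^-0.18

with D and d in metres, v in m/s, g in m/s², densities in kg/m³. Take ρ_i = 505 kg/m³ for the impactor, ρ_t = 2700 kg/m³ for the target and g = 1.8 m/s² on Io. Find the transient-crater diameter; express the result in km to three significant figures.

D ≈ 5.40 km

In SI units: v = 18600 m/s.
(ρ_i/ρ_t)^0.324 = (505/2700)^0.324 = 0.5809
d^0.8 = 216^0.8 = 73.72
v^0.47 = 18600^0.47 = 101.5
g^-0.18 = 1.8^-0.18 = 0.8996
D = 1.38 × 0.5809 × 73.72 × 101.5 × 0.8996 = 5396 m
   = 5.396 km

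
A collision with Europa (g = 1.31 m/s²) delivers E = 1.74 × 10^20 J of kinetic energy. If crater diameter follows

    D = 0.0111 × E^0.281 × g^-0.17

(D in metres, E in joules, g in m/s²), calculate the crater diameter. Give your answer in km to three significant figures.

E^0.281 = (1.74 × 10^20)^0.281 = 4.871 × 10^5
g^-0.17 = 1.31^-0.17 = 0.9551
D = 0.0111 × 4.871 × 10^5 × 0.9551 = 5164 m
   = 5.164 km

D ≈ 5.16 km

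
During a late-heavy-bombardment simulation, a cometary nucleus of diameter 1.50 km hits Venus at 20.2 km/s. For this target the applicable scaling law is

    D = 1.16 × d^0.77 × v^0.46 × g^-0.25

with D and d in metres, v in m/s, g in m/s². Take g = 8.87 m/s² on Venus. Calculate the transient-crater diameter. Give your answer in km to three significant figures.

D ≈ 17.9 km

In SI units: d = 1500 m, v = 20200 m/s.
d^0.77 = 1500^0.77 = 279.0
v^0.46 = 20200^0.46 = 95.60
g^-0.25 = 8.87^-0.25 = 0.5795
D = 1.16 × 279.0 × 95.60 × 0.5795 = 17930 m
   = 17.93 km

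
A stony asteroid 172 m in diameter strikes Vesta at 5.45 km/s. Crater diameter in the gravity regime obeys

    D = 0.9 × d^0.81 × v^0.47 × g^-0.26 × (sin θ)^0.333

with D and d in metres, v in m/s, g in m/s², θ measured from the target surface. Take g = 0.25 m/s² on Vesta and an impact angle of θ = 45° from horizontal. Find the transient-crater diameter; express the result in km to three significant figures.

D ≈ 4.24 km

In SI units: v = 5450 m/s.
d^0.81 = 172^0.81 = 64.68
v^0.47 = 5450^0.47 = 57.03
g^-0.26 = 0.25^-0.26 = 1.434
(sin 45°)^0.333 = 0.7071^0.333 = 0.8910
D = 0.9 × 64.68 × 57.03 × 1.434 × 0.8910 = 4242 m
   = 4.242 km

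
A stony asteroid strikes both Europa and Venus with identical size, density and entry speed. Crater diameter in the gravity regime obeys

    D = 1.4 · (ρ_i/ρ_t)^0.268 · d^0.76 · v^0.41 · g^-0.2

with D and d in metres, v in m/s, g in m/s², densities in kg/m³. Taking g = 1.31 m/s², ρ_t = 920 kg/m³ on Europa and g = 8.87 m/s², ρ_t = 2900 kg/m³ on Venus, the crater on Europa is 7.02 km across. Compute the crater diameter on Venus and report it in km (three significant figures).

The impactor-only factors (d, v, ρ_i) cancel in the ratio, leaving D_Venus/D_Europa = (g_Venus/g_Europa)^-0.2 · (ρ_t,Europa/ρ_t,Venus)^0.268.
(8.87/1.31)^-0.2 = 6.771^-0.2 = 0.6821
(920/2900)^0.268 = 0.3172^0.268 = 0.7351
Ratio = 0.6821 × 0.7351 = 0.5014
D_Venus = 0.5014 × 7.02 km = 3.52 km

D ≈ 3.52 km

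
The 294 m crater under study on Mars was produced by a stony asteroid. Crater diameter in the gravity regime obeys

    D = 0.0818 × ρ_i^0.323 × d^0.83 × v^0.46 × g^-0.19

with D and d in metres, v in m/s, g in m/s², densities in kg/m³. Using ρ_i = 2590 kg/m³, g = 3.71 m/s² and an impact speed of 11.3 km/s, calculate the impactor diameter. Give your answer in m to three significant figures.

Rearranging for d: d = [D / (0.0818 · 2590^0.323 · 11300^0.46 · 3.71^-0.19)]^(1/0.83).
2590^0.323 = 12.66
11300^0.46 = 73.18
3.71^-0.19 = 0.7795
Denominator = 0.0818 × 12.66 × 73.18 × 0.7795 = 59.07
D / 59.07 = 294 / 59.07 = 4.977
d = 4.977^(1/0.83) = 4.977^1.2048 = 6.914 m

d ≈ 6.91 m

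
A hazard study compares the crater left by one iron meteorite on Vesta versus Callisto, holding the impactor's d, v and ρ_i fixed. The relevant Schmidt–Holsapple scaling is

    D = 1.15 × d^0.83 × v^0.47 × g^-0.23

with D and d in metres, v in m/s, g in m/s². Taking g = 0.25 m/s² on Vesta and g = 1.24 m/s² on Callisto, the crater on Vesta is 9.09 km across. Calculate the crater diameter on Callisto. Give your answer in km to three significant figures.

D ≈ 6.29 km

All impactor-dependent factors cancel in the ratio, leaving D_Callisto/D_Vesta = (g_Callisto/g_Vesta)^-0.23.
(1.24/0.25)^-0.23 = 4.960^-0.23 = 0.6919
D_Callisto = 0.6919 × 9.09 km = 6.29 km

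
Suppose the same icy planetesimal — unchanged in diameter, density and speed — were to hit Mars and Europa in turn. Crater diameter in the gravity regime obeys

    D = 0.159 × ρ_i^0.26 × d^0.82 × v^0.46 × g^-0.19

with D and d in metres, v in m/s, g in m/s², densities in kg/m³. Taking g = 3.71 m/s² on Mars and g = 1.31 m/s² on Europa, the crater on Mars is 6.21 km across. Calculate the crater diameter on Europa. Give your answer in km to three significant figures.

All impactor-dependent factors cancel in the ratio, leaving D_Europa/D_Mars = (g_Europa/g_Mars)^-0.19.
(1.31/3.71)^-0.19 = 0.3531^-0.19 = 1.219
D_Europa = 1.219 × 6.21 km = 7.57 km

D ≈ 7.57 km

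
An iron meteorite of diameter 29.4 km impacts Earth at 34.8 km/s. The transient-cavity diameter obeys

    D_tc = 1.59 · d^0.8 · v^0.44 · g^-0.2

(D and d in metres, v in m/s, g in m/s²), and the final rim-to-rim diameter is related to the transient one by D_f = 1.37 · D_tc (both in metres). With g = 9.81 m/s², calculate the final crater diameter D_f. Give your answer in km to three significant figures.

D_f ≈ 516 km

In SI: d = 29400 m, v = 34800 m/s.
d^0.8 = 29400^0.8 = 3756
v^0.44 = 34800^0.44 = 99.61
g^-0.2 = 9.81^-0.2 = 0.6334
D_tc = 1.59 × 3756 × 99.61 × 0.6334 = 3.768 × 10^5 m
D_f = 1.37 × 3.768 × 10^5 = 5.162 × 10^5 m
     = 516.2 km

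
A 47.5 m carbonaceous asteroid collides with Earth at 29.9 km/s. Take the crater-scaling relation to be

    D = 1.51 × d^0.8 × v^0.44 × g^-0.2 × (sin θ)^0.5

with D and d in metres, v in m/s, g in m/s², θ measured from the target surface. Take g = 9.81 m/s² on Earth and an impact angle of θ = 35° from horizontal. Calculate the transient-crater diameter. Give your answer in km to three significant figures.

In SI units: v = 29900 m/s.
d^0.8 = 47.5^0.8 = 21.95
v^0.44 = 29900^0.44 = 93.17
g^-0.2 = 9.81^-0.2 = 0.6334
(sin 35°)^0.5 = 0.5736^0.5 = 0.7574
D = 1.51 × 21.95 × 93.17 × 0.6334 × 0.7574 = 1481 m
   = 1.481 km

D ≈ 1.48 km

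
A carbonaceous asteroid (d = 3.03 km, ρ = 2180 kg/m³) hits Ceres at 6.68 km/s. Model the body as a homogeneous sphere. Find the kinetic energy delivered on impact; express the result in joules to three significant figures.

d = 3030 m; v = 6680 m/s.
Mass m = (π/6) ρ d³ = (π/6) × 2180 × (3030)³ = 3.175 × 10^13 kg
E = ½ m v² = 0.5 × 3.175 × 10^13 × (6680)² = 7.084 × 10^20 J

E ≈ 7.08 × 10^20 J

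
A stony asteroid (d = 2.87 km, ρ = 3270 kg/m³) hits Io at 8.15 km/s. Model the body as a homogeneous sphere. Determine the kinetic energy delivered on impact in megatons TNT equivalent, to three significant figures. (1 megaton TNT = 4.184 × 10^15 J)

d = 2870 m; v = 8150 m/s.
Mass m = (π/6) ρ d³ = (π/6) × 3270 × (2870)³ = 4.048 × 10^13 kg
E = ½ m v² = 0.5 × 4.048 × 10^13 × (8150)² = 1.344 × 10^21 J
   = 1.344 × 10^21 / 4.184×10^15 = 3.212 × 10^5 Mt

E ≈ 3.21 × 10^5 Mt TNT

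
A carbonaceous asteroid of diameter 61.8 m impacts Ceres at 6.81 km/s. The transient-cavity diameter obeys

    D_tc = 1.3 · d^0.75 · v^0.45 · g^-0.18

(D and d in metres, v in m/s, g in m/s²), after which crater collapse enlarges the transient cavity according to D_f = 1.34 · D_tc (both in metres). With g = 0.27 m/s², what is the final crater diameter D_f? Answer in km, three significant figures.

v = 6810 m/s.
d^0.75 = 61.8^0.75 = 22.04
v^0.45 = 6810^0.45 = 53.08
g^-0.18 = 0.27^-0.18 = 1.266
D_tc = 1.3 × 22.04 × 53.08 × 1.266 = 1925 m
D_f = 1.34 × 1925 = 2580 m
     = 2.579 km

D_f ≈ 2.58 km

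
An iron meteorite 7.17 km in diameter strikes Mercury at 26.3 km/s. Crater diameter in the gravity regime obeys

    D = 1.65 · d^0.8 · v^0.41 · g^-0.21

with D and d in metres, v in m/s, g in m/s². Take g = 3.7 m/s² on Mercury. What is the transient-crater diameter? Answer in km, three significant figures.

In SI units: d = 7170 m, v = 26300 m/s.
d^0.8 = 7170^0.8 = 1215
v^0.41 = 26300^0.41 = 64.89
g^-0.21 = 3.7^-0.21 = 0.7598
D = 1.65 × 1215 × 64.89 × 0.7598 = 98841 m
   = 98.84 km

D ≈ 98.8 km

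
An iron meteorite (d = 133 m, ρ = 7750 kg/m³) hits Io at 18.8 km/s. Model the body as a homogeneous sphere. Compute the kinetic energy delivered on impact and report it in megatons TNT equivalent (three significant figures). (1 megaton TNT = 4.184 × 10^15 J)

E ≈ 403 Mt TNT

v = 18800 m/s.
Mass m = (π/6) ρ d³ = (π/6) × 7750 × (133)³ = 9.547 × 10^9 kg
E = ½ m v² = 0.5 × 9.547 × 10^9 × (18800)² = 1.687 × 10^18 J
   = 1.687 × 10^18 / 4.184×10^15 = 403.2 Mt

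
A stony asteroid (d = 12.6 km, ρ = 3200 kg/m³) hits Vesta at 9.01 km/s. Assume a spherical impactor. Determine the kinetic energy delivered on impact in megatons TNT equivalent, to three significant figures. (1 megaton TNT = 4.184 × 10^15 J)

d = 12600 m; v = 9010 m/s.
Mass m = (π/6) ρ d³ = (π/6) × 3200 × (12600)³ = 3.352 × 10^15 kg
E = ½ m v² = 0.5 × 3.352 × 10^15 × (9010)² = 1.361 × 10^23 J
   = 1.361 × 10^23 / 4.184×10^15 = 3.253 × 10^7 Mt

E ≈ 3.25 × 10^7 Mt TNT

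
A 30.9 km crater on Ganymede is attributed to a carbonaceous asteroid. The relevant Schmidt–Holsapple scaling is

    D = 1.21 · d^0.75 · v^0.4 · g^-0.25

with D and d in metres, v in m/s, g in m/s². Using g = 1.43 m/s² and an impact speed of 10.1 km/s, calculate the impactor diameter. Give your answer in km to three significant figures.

d ≈ 6.20 km

Rearranging for d: d = [D / (1.21 · 10100^0.4 · 1.43^-0.25)]^(1/0.75).
D = 30900 m.
10100^0.4 = 39.97
1.43^-0.25 = 0.9145
Denominator = 1.21 × 39.97 × 0.9145 = 44.23
D / 44.23 = 30900 / 44.23 = 698.6
d = 698.6^(1/0.75) = 698.6^1.3333 = 6197 m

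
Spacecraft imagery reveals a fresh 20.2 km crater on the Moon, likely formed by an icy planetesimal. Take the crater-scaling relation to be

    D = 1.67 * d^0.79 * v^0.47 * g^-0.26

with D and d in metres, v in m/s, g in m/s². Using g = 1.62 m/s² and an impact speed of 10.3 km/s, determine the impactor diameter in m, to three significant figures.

Rearranging for d: d = [D / (1.67 · 10300^0.47 · 1.62^-0.26)]^(1/0.79).
D = 20200 m.
10300^0.47 = 76.92
1.62^-0.26 = 0.8821
Denominator = 1.67 × 76.92 × 0.8821 = 113.3
D / 113.3 = 20200 / 113.3 = 178.3
d = 178.3^(1/0.79) = 178.3^1.2658 = 707.1 m

d ≈ 707 m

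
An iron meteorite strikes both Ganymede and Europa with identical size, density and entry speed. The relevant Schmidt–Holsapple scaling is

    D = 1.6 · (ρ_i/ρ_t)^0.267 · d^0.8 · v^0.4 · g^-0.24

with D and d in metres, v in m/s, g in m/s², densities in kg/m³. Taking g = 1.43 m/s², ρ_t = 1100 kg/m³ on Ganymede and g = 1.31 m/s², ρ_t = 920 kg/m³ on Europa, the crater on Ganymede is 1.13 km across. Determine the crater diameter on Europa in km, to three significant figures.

D ≈ 1.21 km

The impactor-only factors (d, v, ρ_i) cancel in the ratio, leaving D_Europa/D_Ganymede = (g_Europa/g_Ganymede)^-0.24 · (ρ_t,Ganymede/ρ_t,Europa)^0.267.
(1.31/1.43)^-0.24 = 0.9161^-0.24 = 1.021
(1100/920)^0.267 = 1.196^0.267 = 1.049
Ratio = 1.021 × 1.049 = 1.071
D_Europa = 1.071 × 1.13 km = 1.21 km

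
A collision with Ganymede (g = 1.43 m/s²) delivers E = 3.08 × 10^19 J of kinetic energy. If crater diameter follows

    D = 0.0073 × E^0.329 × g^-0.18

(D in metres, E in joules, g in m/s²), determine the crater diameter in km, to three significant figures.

D ≈ 17.7 km

E^0.329 = (3.08 × 10^19)^0.329 = 2.581 × 10^6
g^-0.18 = 1.43^-0.18 = 0.9376
D = 0.0073 × 2.581 × 10^6 × 0.9376 = 17666 m
   = 17.67 km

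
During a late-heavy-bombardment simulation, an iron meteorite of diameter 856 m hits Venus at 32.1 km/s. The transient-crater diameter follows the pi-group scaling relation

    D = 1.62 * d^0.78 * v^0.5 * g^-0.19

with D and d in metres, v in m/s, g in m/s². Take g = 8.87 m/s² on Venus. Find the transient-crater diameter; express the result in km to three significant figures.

D ≈ 37.2 km

In SI units: v = 32100 m/s.
d^0.78 = 856^0.78 = 193.8
v^0.5 = 32100^0.5 = 179.2
g^-0.19 = 8.87^-0.19 = 0.6605
D = 1.62 × 193.8 × 179.2 × 0.6605 = 37160 m
   = 37.16 km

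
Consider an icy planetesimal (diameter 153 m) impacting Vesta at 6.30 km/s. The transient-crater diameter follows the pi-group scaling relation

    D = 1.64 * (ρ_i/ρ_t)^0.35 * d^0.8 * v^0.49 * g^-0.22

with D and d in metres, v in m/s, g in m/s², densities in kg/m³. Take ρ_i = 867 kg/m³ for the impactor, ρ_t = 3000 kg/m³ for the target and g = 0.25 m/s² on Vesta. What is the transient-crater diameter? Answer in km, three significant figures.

In SI units: v = 6300 m/s.
(ρ_i/ρ_t)^0.35 = (867/3000)^0.35 = 0.6476
d^0.8 = 153^0.8 = 55.94
v^0.49 = 6300^0.49 = 72.72
g^-0.22 = 0.25^-0.22 = 1.357
D = 1.64 × 0.6476 × 55.94 × 72.72 × 1.357 = 5863 m
   = 5.863 km

D ≈ 5.86 km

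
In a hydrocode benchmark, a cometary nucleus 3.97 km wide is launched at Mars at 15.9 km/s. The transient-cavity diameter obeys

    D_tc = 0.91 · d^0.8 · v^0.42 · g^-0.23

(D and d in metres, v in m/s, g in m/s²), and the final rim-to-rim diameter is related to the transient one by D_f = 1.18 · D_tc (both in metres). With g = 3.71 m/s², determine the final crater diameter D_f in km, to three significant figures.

D_f ≈ 35.0 km

In SI: d = 3970 m, v = 15900 m/s.
d^0.8 = 3970^0.8 = 756.9
v^0.42 = 15900^0.42 = 58.15
g^-0.23 = 3.71^-0.23 = 0.7397
D_tc = 0.91 × 756.9 × 58.15 × 0.7397 = 29630 m
D_f = 1.18 × 29630 = 34963 m
     = 34.96 km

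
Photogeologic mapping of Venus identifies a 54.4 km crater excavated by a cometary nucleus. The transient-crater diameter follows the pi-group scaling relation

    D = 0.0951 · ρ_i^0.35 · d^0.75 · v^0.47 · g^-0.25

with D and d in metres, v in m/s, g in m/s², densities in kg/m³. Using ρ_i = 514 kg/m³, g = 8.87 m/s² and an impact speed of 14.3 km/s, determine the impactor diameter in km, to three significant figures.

Rearranging for d: d = [D / (0.0951 · 514^0.35 · 14300^0.47 · 8.87^-0.25)]^(1/0.75).
D = 54400 m.
514^0.35 = 8.889
14300^0.47 = 89.74
8.87^-0.25 = 0.5795
Denominator = 0.0951 × 8.889 × 89.74 × 0.5795 = 43.96
D / 43.96 = 54400 / 43.96 = 1237
d = 1237^(1/0.75) = 1237^1.3333 = 13276 m

d ≈ 13.3 km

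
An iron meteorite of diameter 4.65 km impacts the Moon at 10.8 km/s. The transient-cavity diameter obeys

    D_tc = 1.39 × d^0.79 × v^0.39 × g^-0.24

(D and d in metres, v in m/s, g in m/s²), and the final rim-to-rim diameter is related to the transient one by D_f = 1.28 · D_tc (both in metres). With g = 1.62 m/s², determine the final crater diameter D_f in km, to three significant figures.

In SI: d = 4650 m, v = 10800 m/s.
d^0.79 = 4650^0.79 = 789.4
v^0.39 = 10800^0.39 = 37.41
g^-0.24 = 1.62^-0.24 = 0.8907
D_tc = 1.39 × 789.4 × 37.41 × 0.8907 = 36560 m
D_f = 1.28 × 36560 = 46797 m
     = 46.80 km

D_f ≈ 46.8 km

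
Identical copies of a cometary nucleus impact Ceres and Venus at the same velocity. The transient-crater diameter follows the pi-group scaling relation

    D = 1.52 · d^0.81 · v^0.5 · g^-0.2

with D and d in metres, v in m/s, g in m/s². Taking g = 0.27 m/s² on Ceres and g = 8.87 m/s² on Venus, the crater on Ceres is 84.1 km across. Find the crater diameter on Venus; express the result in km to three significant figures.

D ≈ 41.8 km

All impactor-dependent factors cancel in the ratio, leaving D_Venus/D_Ceres = (g_Venus/g_Ceres)^-0.2.
(8.87/0.27)^-0.2 = 32.85^-0.2 = 0.4974
D_Venus = 0.4974 × 84.1 km = 41.8 km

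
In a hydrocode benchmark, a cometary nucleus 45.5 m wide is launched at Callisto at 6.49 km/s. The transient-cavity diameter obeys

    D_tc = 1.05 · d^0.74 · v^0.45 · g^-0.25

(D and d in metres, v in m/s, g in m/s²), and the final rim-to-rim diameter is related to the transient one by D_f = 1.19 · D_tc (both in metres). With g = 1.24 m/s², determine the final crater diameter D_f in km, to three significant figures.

v = 6490 m/s.
d^0.74 = 45.5^0.74 = 16.86
v^0.45 = 6490^0.45 = 51.94
g^-0.25 = 1.24^-0.25 = 0.9476
D_tc = 1.05 × 16.86 × 51.94 × 0.9476 = 871.3 m
D_f = 1.19 × 871.3 = 1037 m
     = 1.037 km

D_f ≈ 1.04 km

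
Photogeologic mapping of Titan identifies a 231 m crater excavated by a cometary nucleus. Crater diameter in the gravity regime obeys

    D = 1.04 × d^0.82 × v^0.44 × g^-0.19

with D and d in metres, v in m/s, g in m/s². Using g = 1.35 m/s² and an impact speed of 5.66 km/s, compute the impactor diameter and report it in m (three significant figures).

d ≈ 7.55 m

Rearranging for d: d = [D / (1.04 · 5660^0.44 · 1.35^-0.19)]^(1/0.82).
5660^0.44 = 44.80
1.35^-0.19 = 0.9446
Denominator = 1.04 × 44.80 × 0.9446 = 44.01
D / 44.01 = 231 / 44.01 = 5.249
d = 5.249^(1/0.82) = 5.249^1.2195 = 7.553 m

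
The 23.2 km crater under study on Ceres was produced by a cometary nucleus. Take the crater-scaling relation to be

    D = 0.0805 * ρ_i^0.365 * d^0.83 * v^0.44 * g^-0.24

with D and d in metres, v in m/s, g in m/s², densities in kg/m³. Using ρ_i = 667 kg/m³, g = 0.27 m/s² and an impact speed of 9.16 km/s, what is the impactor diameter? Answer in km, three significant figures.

d ≈ 1.18 km

Rearranging for d: d = [D / (0.0805 · 667^0.365 · 9160^0.44 · 0.27^-0.24)]^(1/0.83).
D = 23200 m.
667^0.365 = 10.74
9160^0.44 = 55.36
0.27^-0.24 = 1.369
Denominator = 0.0805 × 10.74 × 55.36 × 1.369 = 65.52
D / 65.52 = 23200 / 65.52 = 354.1
d = 354.1^(1/0.83) = 354.1^1.2048 = 1178 m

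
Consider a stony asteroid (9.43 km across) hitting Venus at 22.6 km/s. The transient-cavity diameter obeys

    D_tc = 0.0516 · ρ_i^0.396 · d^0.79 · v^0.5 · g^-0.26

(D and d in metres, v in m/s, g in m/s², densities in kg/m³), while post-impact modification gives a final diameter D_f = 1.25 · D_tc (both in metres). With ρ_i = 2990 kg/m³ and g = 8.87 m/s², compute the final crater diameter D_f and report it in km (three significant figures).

D_f ≈ 180 km

In SI: d = 9430 m, v = 22600 m/s.
ρ_i^0.396 = 2990^0.396 = 23.79
d^0.79 = 9430^0.79 = 1380
v^0.5 = 22600^0.5 = 150.3
g^-0.26 = 8.87^-0.26 = 0.5669
D_tc = 0.0516 × 23.79 × 1380 × 150.3 × 0.5669 = 1.443 × 10^5 m
D_f = 1.25 × 1.443 × 10^5 = 1.804 × 10^5 m
     = 180.4 km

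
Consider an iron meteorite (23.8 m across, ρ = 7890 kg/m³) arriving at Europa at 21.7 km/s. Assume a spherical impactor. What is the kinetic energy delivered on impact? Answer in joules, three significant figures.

E ≈ 1.31 × 10^16 J

v = 21700 m/s.
Mass m = (π/6) ρ d³ = (π/6) × 7890 × (23.8)³ = 5.569 × 10^7 kg
E = ½ m v² = 0.5 × 5.569 × 10^7 × (21700)² = 1.311 × 10^16 J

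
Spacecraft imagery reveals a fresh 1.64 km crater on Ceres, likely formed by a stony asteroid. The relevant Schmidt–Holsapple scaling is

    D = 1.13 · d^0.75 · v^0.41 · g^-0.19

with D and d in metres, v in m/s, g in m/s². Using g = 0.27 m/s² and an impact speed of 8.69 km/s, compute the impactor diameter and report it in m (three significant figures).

Rearranging for d: d = [D / (1.13 · 8690^0.41 · 0.27^-0.19)]^(1/0.75).
D = 1640 m.
8690^0.41 = 41.21
0.27^-0.19 = 1.282
Denominator = 1.13 × 41.21 × 1.282 = 59.70
D / 59.70 = 1640 / 59.70 = 27.47
d = 27.47^(1/0.75) = 27.47^1.3333 = 82.88 m

d ≈ 82.9 m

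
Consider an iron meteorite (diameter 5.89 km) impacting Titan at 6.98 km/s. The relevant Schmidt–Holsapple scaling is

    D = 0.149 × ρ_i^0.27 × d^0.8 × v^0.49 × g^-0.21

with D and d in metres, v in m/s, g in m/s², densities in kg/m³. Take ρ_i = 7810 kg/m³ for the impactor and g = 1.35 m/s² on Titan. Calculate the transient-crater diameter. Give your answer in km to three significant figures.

D ≈ 125 km

In SI units: d = 5890 m, v = 6980 m/s.
ρ_i^0.27 = 7810^0.27 = 11.25
d^0.8 = 5890^0.8 = 1038
v^0.49 = 6980^0.49 = 76.47
g^-0.21 = 1.35^-0.21 = 0.9389
D = 0.149 × 11.25 × 1038 × 76.47 × 0.9389 = 1.249 × 10^5 m
   = 124.9 km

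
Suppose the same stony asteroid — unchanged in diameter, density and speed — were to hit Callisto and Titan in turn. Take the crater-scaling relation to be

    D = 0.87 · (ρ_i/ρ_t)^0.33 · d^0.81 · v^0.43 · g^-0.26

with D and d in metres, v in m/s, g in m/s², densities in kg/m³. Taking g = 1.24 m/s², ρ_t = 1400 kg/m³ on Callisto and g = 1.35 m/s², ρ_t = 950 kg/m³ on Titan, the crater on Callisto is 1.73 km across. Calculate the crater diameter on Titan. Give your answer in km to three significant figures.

D ≈ 1.92 km

The impactor-only factors (d, v, ρ_i) cancel in the ratio, leaving D_Titan/D_Callisto = (g_Titan/g_Callisto)^-0.26 · (ρ_t,Callisto/ρ_t,Titan)^0.33.
(1.35/1.24)^-0.26 = 1.089^-0.26 = 0.9781
(1400/950)^0.33 = 1.474^0.33 = 1.137
Ratio = 0.9781 × 1.137 = 1.112
D_Titan = 1.112 × 1.73 km = 1.92 km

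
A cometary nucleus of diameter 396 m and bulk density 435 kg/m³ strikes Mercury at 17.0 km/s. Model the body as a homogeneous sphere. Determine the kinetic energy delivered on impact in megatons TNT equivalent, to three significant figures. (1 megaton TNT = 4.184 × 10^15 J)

v = 17000 m/s.
Mass m = (π/6) ρ d³ = (π/6) × 435 × (396)³ = 1.414 × 10^10 kg
E = ½ m v² = 0.5 × 1.414 × 10^10 × (17000)² = 2.043 × 10^18 J
   = 2.043 × 10^18 / 4.184×10^15 = 488.3 Mt

E ≈ 488 Mt TNT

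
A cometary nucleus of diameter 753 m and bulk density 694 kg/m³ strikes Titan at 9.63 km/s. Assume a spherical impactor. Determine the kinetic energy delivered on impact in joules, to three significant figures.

E ≈ 7.19 × 10^18 J

v = 9630 m/s.
Mass m = (π/6) ρ d³ = (π/6) × 694 × (753)³ = 1.551 × 10^11 kg
E = ½ m v² = 0.5 × 1.551 × 10^11 × (9630)² = 7.192 × 10^18 J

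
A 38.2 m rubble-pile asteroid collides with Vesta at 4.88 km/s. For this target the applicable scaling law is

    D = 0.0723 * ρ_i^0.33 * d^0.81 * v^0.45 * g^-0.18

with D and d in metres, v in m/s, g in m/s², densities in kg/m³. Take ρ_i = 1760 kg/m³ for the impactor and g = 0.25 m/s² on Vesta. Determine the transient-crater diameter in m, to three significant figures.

In SI units: v = 4880 m/s.
ρ_i^0.33 = 1760^0.33 = 11.78
d^0.81 = 38.2^0.81 = 19.12
v^0.45 = 4880^0.45 = 45.69
g^-0.18 = 0.25^-0.18 = 1.283
D = 0.0723 × 11.78 × 19.12 × 45.69 × 1.283 = 954.6 m

D ≈ 955 m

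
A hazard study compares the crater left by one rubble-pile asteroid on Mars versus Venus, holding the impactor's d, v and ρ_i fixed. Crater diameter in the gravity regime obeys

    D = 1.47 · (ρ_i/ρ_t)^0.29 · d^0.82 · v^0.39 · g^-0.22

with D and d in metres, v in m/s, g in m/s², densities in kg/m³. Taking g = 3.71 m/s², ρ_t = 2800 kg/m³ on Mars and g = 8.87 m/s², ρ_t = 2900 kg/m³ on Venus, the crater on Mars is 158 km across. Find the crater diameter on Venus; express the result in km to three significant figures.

The impactor-only factors (d, v, ρ_i) cancel in the ratio, leaving D_Venus/D_Mars = (g_Venus/g_Mars)^-0.22 · (ρ_t,Mars/ρ_t,Venus)^0.29.
(8.87/3.71)^-0.22 = 2.391^-0.22 = 0.8255
(2800/2900)^0.29 = 0.9655^0.29 = 0.9899
Ratio = 0.8255 × 0.9899 = 0.8172
D_Venus = 0.8172 × 158 km = 129 km

D ≈ 129 km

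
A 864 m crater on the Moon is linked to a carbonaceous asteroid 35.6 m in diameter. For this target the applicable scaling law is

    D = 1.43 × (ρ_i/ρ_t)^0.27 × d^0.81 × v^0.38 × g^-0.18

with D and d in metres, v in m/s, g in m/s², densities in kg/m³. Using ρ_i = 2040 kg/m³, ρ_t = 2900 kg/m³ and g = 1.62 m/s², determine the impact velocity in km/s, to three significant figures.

v ≈ 16.6 km/s

Rearranging for v: v = [D / (1.43 · (2040/2900)^0.27 · 35.6^0.81 · 1.62^-0.18)]^(1/0.38).
(2040/2900)^0.27 = 0.9094
35.6^0.81 = 18.06
1.62^-0.18 = 0.9168
Denominator = 1.43 × 0.9094 × 18.06 × 0.9168 = 21.53
D / 21.53 = 864 / 21.53 = 40.13
v = 40.13^(1/0.38) = 40.13^2.6316 = 16584 m/s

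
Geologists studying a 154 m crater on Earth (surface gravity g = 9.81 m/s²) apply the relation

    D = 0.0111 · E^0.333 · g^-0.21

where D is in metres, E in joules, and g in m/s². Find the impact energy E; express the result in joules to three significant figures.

E ≈ 1.16 × 10^13 J

Rearranging: E = [D / (0.0111 · g^-0.21)]^(1/0.333).
g^-0.21 = 9.81^-0.21 = 0.6191
D / (0.0111 × 0.6191) = 154 / (6.872 × 10^-3) = 2.241 × 10^4
E = (2.241 × 10^4)^3.003 = 1.160 × 10^13 J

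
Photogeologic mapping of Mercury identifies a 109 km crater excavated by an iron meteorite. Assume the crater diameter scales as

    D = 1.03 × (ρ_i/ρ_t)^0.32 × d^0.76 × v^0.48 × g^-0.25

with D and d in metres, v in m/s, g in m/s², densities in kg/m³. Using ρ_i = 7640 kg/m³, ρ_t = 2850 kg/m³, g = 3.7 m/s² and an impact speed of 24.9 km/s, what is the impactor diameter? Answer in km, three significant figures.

Rearranging for d: d = [D / (1.03 · (7640/2850)^0.32 · 24900^0.48 · 3.7^-0.25)]^(1/0.76).
D = 109000 m.
(7640/2850)^0.32 = 1.371
24900^0.48 = 128.9
3.7^-0.25 = 0.7210
Denominator = 1.03 × 1.371 × 128.9 × 0.7210 = 131.2
D / 131.2 = 109000 / 131.2 = 830.8
d = 830.8^(1/0.76) = 830.8^1.3158 = 6942 m

d ≈ 6.94 km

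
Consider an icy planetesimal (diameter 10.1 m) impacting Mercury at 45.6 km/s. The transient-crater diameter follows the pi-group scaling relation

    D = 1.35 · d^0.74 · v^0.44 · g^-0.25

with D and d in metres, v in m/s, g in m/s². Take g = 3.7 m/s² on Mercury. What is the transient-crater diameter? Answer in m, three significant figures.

In SI units: v = 45600 m/s.
d^0.74 = 10.1^0.74 = 5.536
v^0.44 = 45600^0.44 = 112.2
g^-0.25 = 3.7^-0.25 = 0.7210
D = 1.35 × 5.536 × 112.2 × 0.7210 = 604.6 m

D ≈ 605 m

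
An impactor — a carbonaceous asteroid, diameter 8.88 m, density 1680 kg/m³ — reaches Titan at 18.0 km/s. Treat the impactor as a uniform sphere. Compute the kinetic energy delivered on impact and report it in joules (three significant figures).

v = 18000 m/s.
Mass m = (π/6) ρ d³ = (π/6) × 1680 × (8.88)³ = 6.160 × 10^5 kg
E = ½ m v² = 0.5 × 6.160 × 10^5 × (18000)² = 9.979 × 10^13 J

E ≈ 9.98 × 10^13 J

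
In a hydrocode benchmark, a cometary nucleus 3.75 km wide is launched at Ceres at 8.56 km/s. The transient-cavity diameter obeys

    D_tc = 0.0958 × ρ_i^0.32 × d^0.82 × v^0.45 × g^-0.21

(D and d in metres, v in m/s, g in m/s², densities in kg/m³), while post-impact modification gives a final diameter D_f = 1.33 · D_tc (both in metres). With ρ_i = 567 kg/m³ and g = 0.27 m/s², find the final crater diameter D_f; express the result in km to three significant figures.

D_f ≈ 64.0 km

In SI: d = 3750 m, v = 8560 m/s.
ρ_i^0.32 = 567^0.32 = 7.606
d^0.82 = 3750^0.82 = 852.5
v^0.45 = 8560^0.45 = 58.83
g^-0.21 = 0.27^-0.21 = 1.316
D_tc = 0.0958 × 7.606 × 852.5 × 58.83 × 1.316 = 48090 m
D_f = 1.33 × 48090 = 63960 m
     = 63.96 km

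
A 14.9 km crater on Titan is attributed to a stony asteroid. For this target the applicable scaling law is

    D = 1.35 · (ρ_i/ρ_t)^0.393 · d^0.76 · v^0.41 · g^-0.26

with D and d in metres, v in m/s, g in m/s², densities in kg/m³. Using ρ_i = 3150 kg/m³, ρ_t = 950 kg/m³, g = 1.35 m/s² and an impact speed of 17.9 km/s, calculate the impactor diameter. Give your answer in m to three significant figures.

Rearranging for d: d = [D / (1.35 · (3150/950)^0.393 · 17900^0.41 · 1.35^-0.26)]^(1/0.76).
D = 14900 m.
(3150/950)^0.393 = 1.602
17900^0.41 = 55.42
1.35^-0.26 = 0.9249
Denominator = 1.35 × 1.602 × 55.42 × 0.9249 = 110.9
D / 110.9 = 14900 / 110.9 = 134.4
d = 134.4^(1/0.76) = 134.4^1.3158 = 631.8 m

d ≈ 632 m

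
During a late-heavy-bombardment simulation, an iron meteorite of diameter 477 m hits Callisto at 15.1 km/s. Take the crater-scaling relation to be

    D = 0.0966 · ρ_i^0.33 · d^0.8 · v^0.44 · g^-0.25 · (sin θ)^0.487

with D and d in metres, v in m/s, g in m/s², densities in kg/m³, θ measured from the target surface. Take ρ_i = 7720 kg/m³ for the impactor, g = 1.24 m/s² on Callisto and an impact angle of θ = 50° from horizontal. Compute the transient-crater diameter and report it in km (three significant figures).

In SI units: v = 15100 m/s.
ρ_i^0.33 = 7720^0.33 = 19.18
d^0.8 = 477^0.8 = 138.9
v^0.44 = 15100^0.44 = 68.98
g^-0.25 = 1.24^-0.25 = 0.9476
(sin 50°)^0.487 = 0.7660^0.487 = 0.8783
D = 0.0966 × 19.18 × 138.9 × 68.98 × 0.9476 × 0.8783 = 14775 m
   = 14.77 km

D ≈ 14.8 km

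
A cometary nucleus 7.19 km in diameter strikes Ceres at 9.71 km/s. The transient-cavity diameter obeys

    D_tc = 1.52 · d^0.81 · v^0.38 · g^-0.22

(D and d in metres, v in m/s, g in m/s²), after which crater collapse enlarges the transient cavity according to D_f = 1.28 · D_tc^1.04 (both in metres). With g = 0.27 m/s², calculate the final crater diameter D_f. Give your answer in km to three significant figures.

In SI: d = 7190 m, v = 9710 m/s.
d^0.81 = 7190^0.81 = 1330
v^0.38 = 9710^0.38 = 32.74
g^-0.22 = 0.27^-0.22 = 1.334
D_tc = 1.52 × 1330 × 32.74 × 1.334 = 88290 m
D_f = 1.28 × (88290)^1.04 = 1.782 × 10^5 m
     = 178.2 km

D_f ≈ 178 km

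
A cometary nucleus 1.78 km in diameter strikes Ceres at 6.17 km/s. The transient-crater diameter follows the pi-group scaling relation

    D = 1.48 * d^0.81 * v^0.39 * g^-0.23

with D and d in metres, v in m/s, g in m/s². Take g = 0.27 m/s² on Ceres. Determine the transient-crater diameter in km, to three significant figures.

In SI units: d = 1780 m, v = 6170 m/s.
d^0.81 = 1780^0.81 = 429.4
v^0.39 = 6170^0.39 = 30.08
g^-0.23 = 0.27^-0.23 = 1.351
D = 1.48 × 429.4 × 30.08 × 1.351 = 25826 m
   = 25.83 km

D ≈ 25.8 km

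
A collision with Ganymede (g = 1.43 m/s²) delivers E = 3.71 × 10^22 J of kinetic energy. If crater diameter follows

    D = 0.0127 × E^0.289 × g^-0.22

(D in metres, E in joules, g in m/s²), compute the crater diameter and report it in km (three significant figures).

E^0.289 = (3.71 × 10^22)^0.289 = 3.331 × 10^6
g^-0.22 = 1.43^-0.22 = 0.9243
D = 0.0127 × 3.331 × 10^6 × 0.9243 = 39101 m
   = 39.10 km

D ≈ 39.1 km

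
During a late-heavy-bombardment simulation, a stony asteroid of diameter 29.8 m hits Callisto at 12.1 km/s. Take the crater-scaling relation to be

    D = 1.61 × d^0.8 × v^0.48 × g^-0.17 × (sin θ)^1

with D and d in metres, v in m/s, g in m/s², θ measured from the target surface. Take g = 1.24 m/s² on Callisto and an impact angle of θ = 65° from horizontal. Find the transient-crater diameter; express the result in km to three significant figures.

In SI units: v = 12100 m/s.
d^0.8 = 29.8^0.8 = 15.11
v^0.48 = 12100^0.48 = 91.15
g^-0.17 = 1.24^-0.17 = 0.9641
(sin 65°)^1 = 0.9063^1 = 0.9063
D = 1.61 × 15.11 × 91.15 × 0.9641 × 0.9063 = 1937 m
   = 1.937 km

D ≈ 1.94 km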